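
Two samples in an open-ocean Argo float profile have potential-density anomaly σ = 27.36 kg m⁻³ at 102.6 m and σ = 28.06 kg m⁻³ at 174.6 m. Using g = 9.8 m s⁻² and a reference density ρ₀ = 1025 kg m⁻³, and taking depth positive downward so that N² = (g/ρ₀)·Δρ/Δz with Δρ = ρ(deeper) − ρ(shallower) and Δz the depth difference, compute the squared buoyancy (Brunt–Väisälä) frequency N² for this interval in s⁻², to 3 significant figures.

Δρ = 1028.06 − 1027.36 = 0.70 kg m⁻³ over Δz = 174.6 − 102.6 = 72 m.
N² = (9.8/1025) × (0.70/72) = 9.2954 × 10⁻⁵ s⁻² ≈ 9.30 × 10⁻⁵ s⁻².

9.30 × 10⁻⁵ s⁻²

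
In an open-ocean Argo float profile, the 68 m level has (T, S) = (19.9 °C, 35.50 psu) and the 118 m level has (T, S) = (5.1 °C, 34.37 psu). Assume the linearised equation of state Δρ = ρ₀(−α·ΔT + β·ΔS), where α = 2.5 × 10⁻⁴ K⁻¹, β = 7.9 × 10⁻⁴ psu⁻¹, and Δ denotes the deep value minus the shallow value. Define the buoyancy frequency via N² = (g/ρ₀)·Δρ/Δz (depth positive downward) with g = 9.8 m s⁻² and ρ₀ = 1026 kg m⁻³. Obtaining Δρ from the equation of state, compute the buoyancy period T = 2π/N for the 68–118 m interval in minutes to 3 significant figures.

ΔT = -14.8 K, ΔS = -1.13 psu (deep − shallow).
Δρ/ρ₀ = −αΔT + βΔS = 3.70 × 10⁻³ − 8.927 × 10⁻⁴ = 2.8073 × 10⁻³, so Δρ ≈ 2.880 kg m⁻³.
N² = (g/ρ₀)·Δρ/Δz = g·(Δρ/ρ₀)/Δz = 9.8 × 2.8073 × 10⁻³ / 50 = 5.5023 × 10⁻⁴ s⁻².
N = √(5.5023 × 10⁻⁴) = 0.023457 rad s⁻¹ → T = 2π/N = 267.86 s = 4.4643 min ≈ 4.46 min.

4.46 min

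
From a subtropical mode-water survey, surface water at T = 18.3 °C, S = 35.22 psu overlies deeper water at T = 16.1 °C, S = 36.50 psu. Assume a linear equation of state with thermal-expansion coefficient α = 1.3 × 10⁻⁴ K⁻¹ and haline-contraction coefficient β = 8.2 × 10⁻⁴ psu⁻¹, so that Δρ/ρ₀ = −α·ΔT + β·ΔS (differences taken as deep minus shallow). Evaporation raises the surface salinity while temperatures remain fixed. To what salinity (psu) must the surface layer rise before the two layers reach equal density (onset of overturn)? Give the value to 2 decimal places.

Neutral buoyancy requires −α(T_deep − T_surf) + β(S_deep − S_surf′) = 0.
S_surf′ = S_deep − (α/β)·ΔT = 36.50 − (1.3 × 10⁻⁴/8.2 × 10⁻⁴)·(-2.2) = 36.8488 psu.
Increase required: 36.8488 − 35.22 = 1.6288 psu.

36.85 psu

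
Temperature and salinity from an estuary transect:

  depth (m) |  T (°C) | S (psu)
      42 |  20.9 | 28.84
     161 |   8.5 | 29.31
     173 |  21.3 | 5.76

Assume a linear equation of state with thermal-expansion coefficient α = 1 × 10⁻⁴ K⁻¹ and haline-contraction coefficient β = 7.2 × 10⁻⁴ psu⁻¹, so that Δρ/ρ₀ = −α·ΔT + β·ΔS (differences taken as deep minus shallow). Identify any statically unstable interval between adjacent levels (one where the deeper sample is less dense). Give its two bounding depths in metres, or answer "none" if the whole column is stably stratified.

Evaluate Δρ/ρ₀ = −αΔT + βΔS across each adjacent pair:
  42–161 m: −αΔT+βΔS = −(1 × 10⁻⁴)(-12.4)+(7.2 × 10⁻⁴)(+0.47) = 1.6 × 10⁻³ → stable
  161–173 m: −αΔT+βΔS = −(1 × 10⁻⁴)(+12.8)+(7.2 × 10⁻⁴)(-23.55) = -0.018 → UNSTABLE
The 161–173 m interval has Δρ < 0: lighter water underlies denser water.

161–173 m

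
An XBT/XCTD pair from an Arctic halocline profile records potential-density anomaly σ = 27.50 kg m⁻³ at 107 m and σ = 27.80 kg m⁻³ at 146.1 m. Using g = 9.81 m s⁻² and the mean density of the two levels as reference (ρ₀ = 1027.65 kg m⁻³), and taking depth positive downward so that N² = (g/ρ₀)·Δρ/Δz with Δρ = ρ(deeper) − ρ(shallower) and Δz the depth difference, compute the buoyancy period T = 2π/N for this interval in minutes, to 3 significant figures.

Δρ = 1027.80 − 1027.50 = 0.30 kg m⁻³ over Δz = 146.1 − 107 = 39.1 m.
N² = (9.81/1027.65) × (0.30/39.1) = 7.3243 × 10⁻⁵ s⁻².
N = √(7.3243 × 10⁻⁵) = 8.5582 × 10⁻³ rad s⁻¹, so T = 2π/N = 734.17 s = 12.236 min ≈ 12.2 min.

12.2 min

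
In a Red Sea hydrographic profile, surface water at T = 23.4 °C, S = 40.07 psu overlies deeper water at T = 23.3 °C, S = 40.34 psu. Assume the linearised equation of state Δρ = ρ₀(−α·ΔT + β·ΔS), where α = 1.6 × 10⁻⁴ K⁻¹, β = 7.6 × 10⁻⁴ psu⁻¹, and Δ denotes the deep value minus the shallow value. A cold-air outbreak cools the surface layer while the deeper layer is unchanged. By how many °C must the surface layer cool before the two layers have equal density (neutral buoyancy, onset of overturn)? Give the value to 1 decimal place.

1.4 °C

Neutral buoyancy requires Δρ = 0, i.e. −α(T_deep − T_surf′) + β(S_deep − S_surf) = 0.
T_surf′ = T_deep − (β/α)·ΔS = 23.3 − (7.6 × 10⁻⁴/1.6 × 10⁻⁴)·(+0.27) = 22.018 °C.
Cooling required: 23.4 − (22.018) = 1.382 °C.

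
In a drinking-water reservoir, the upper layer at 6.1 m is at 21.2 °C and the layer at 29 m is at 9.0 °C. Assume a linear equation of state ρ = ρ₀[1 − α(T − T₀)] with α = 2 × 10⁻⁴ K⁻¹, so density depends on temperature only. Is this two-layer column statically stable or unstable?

ΔT = 9.0 − 21.2 = -12.2 K, so Δρ/ρ₀ = −αΔT = 2.44 × 10⁻³.
Δρ/ρ₀ > 0, so Δρ > 0: deeper water is denser → statically stable.

stable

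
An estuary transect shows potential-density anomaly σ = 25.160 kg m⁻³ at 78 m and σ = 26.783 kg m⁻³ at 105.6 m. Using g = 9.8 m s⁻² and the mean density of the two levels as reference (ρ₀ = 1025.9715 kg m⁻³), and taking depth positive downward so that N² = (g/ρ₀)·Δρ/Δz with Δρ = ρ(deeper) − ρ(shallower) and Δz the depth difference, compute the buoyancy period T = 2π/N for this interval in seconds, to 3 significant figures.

265 s

Δρ = 1026.783 − 1025.160 = 1.623 kg m⁻³ over Δz = 105.6 − 78 = 27.6 m.
N² = (9.8/1025.9715) × (1.623/27.6) = 5.6169 × 10⁻⁴ s⁻².
N = √(5.6169 × 10⁻⁴) = 0.023700 rad s⁻¹, so T = 2π/N = 265.11 s ≈ 265 s.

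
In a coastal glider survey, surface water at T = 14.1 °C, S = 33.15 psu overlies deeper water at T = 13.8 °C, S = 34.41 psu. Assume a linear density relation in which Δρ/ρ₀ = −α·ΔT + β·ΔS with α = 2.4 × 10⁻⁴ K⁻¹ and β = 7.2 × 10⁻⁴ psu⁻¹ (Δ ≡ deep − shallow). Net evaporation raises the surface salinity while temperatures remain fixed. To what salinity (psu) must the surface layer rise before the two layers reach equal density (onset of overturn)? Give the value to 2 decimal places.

34.51 psu

Neutral buoyancy requires −α(T_deep − T_surf) + β(S_deep − S_surf′) = 0.
S_surf′ = S_deep − (α/β)·ΔT = 34.41 − (2.4 × 10⁻⁴/7.2 × 10⁻⁴)·(-0.3) = 34.5100 psu.
Increase required: 34.5100 − 33.15 = 1.3600 psu.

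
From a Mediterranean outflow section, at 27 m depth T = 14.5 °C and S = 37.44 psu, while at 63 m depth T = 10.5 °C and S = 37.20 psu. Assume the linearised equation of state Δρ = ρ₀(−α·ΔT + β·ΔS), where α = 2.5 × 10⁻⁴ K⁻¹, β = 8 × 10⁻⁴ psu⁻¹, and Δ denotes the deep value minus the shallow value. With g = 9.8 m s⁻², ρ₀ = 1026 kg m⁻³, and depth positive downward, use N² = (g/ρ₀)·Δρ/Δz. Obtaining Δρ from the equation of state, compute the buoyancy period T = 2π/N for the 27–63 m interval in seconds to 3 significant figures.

424 s

ΔT = -4.0 K, ΔS = -0.24 psu (deep − shallow).
Δρ/ρ₀ = −αΔT + βΔS = 1.00 × 10⁻³ − 1.92 × 10⁻⁴ = 8.08 × 10⁻⁴, so Δρ ≈ 0.8290 kg m⁻³.
N² = (g/ρ₀)·Δρ/Δz = g·(Δρ/ρ₀)/Δz = 9.8 × 8.08 × 10⁻⁴ / 36 = 2.1996 × 10⁻⁴ s⁻².
N = √(2.1996 × 10⁻⁴) = 0.014831 rad s⁻¹ → T = 2π/N = 423.65 s ≈ 424 s.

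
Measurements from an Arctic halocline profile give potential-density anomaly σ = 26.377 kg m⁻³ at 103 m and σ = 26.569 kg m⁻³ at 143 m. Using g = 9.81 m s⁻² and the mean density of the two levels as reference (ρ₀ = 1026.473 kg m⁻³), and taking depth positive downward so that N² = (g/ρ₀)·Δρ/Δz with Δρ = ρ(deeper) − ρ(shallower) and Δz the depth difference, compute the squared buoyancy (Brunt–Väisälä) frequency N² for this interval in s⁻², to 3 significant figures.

Δρ = 1026.569 − 1026.377 = 0.192 kg m⁻³ over Δz = 143 − 103 = 40 m.
N² = (9.81/1026.473) × (0.192/40) = 4.5874 × 10⁻⁵ s⁻² ≈ 4.59 × 10⁻⁵ s⁻².

4.59 × 10⁻⁵ s⁻²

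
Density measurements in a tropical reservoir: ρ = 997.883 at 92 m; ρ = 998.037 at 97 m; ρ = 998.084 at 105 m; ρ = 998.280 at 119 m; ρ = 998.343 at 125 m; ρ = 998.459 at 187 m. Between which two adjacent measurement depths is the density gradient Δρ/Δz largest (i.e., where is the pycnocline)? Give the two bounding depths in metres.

Compute the density gradient over each adjacent pair:
  92–97 m: Δρ/Δz = 0.154/5 = 0.031 kg m⁻⁴
  97–105 m: Δρ/Δz = 0.047/8 = 5.9 × 10⁻³ kg m⁻⁴
  105–119 m: Δρ/Δz = 0.196/14 = 0.014 kg m⁻⁴
  119–125 m: Δρ/Δz = 0.063/6 = 0.011 kg m⁻⁴
  125–187 m: Δρ/Δz = 0.116/62 = 1.9 × 10⁻³ kg m⁻⁴
The largest gradient is in the 92–97 m interval — the pycnocline.

92–97 m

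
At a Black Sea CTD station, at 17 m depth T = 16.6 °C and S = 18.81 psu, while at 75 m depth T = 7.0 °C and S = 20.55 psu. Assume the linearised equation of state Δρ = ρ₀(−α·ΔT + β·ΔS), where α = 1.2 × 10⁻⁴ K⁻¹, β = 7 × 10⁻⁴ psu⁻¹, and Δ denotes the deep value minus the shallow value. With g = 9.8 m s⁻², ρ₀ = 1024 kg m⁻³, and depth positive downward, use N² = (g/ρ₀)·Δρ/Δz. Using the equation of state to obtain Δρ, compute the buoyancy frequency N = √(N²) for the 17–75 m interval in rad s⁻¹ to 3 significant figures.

ΔT = -9.6 K, ΔS = +1.74 psu (deep − shallow).
Δρ/ρ₀ = −αΔT + βΔS = 1.152 × 10⁻³ + 1.218 × 10⁻³ = 2.37 × 10⁻³, so Δρ ≈ 2.427 kg m⁻³.
N² = (g/ρ₀)·Δρ/Δz = g·(Δρ/ρ₀)/Δz = 9.8 × 2.37 × 10⁻³ / 58 = 4.0045 × 10⁻⁴ s⁻².
N = √(4.0045 × 10⁻⁴) = 0.020011 rad s⁻¹ ≈ 0.0200 rad s⁻¹.

0.0200 rad s⁻¹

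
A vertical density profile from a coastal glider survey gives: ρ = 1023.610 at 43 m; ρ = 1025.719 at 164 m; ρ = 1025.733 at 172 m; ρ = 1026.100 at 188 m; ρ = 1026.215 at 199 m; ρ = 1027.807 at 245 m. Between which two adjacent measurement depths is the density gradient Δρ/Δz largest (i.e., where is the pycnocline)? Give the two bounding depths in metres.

199–245 m

Compute the density gradient over each adjacent pair:
  43–164 m: Δρ/Δz = 2.109/121 = 0.017 kg m⁻⁴
  164–172 m: Δρ/Δz = 0.014/8 = 1.8 × 10⁻³ kg m⁻⁴
  172–188 m: Δρ/Δz = 0.367/16 = 0.023 kg m⁻⁴
  188–199 m: Δρ/Δz = 0.115/11 = 0.010 kg m⁻⁴
  199–245 m: Δρ/Δz = 1.592/46 = 0.035 kg m⁻⁴
The largest gradient is in the 199–245 m interval — the pycnocline.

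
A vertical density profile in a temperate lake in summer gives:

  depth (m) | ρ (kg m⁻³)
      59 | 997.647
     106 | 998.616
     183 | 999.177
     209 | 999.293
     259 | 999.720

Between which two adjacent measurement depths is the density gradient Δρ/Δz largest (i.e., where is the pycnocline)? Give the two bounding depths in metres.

Compute the density gradient over each adjacent pair:
  59–106 m: Δρ/Δz = 0.969/47 = 0.021 kg m⁻⁴
  106–183 m: Δρ/Δz = 0.561/77 = 7.3 × 10⁻³ kg m⁻⁴
  183–209 m: Δρ/Δz = 0.116/26 = 4.5 × 10⁻³ kg m⁻⁴
  209–259 m: Δρ/Δz = 0.427/50 = 8.5 × 10⁻³ kg m⁻⁴
The largest gradient is in the 59–106 m interval — the pycnocline.

59–106 m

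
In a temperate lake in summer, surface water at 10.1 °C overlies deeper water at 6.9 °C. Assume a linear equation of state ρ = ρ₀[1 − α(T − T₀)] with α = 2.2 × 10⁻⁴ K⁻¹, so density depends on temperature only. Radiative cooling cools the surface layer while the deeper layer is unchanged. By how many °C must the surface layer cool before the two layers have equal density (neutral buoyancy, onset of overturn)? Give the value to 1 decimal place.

3.2 °C

With temperature the only control, equal density requires T_surf′ = T_deep.
T_surf′ = 6.9 °C.
Cooling required: 10.1 − 6.9 = 3.2 °C.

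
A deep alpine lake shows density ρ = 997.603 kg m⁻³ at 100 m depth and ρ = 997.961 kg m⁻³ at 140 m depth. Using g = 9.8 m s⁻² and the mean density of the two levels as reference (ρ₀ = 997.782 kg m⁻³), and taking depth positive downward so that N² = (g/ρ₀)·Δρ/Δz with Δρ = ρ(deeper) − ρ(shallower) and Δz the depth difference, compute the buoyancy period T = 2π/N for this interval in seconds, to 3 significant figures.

Δρ = 997.961 − 997.603 = 0.358 kg m⁻³ over Δz = 140 − 100 = 40 m.
N² = (9.8/997.782) × (0.358/40) = 8.7905 × 10⁻⁵ s⁻².
N = √(8.7905 × 10⁻⁵) = 9.3758 × 10⁻³ rad s⁻¹, so T = 2π/N = 670.15 s ≈ 670 s.

670 s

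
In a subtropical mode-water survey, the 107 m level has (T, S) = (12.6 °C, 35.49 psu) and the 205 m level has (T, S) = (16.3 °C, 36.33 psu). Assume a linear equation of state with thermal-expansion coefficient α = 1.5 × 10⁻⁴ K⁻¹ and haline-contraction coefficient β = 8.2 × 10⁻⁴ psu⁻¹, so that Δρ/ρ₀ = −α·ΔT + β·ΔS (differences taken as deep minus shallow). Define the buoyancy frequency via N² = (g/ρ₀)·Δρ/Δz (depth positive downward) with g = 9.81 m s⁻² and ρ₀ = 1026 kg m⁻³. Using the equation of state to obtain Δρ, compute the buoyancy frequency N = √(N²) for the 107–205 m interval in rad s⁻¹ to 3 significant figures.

ΔT = +3.7 K, ΔS = +0.84 psu (deep − shallow).
Δρ/ρ₀ = −αΔT + βΔS = -5.55 × 10⁻⁴ + 6.888 × 10⁻⁴ = 1.338 × 10⁻⁴, so Δρ ≈ 0.1373 kg m⁻³.
N² = (g/ρ₀)·Δρ/Δz = g·(Δρ/ρ₀)/Δz = 9.81 × 1.338 × 10⁻⁴ / 98 = 1.3394 × 10⁻⁵ s⁻².
N = √(1.3394 × 10⁻⁵) = 3.6598 × 10⁻³ rad s⁻¹ ≈ 3.66 × 10⁻³ rad s⁻¹.

3.66 × 10⁻³ rad s⁻¹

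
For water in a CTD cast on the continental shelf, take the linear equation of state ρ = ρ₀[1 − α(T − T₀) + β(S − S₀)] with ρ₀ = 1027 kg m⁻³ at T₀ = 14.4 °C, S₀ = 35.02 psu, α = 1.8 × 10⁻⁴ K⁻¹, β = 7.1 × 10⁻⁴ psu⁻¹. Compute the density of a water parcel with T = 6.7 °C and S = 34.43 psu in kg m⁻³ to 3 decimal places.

1027.993 kg m⁻³

T − T₀ = -7.7 K, S − S₀ = -0.59 psu.
Bracket = 1 − α·(-7.7) + β·(-0.59) = 1 + (9.671 × 10⁻⁴) = 1.0009671.
ρ = 1027 × 1.0009671 = 1027.993 kg m⁻³.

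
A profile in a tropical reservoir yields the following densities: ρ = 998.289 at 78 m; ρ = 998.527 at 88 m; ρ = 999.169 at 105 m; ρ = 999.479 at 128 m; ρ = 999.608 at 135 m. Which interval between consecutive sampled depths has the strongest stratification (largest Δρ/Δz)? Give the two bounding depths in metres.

88–105 m

Compute the density gradient over each adjacent pair:
  78–88 m: Δρ/Δz = 0.238/10 = 0.024 kg m⁻⁴
  88–105 m: Δρ/Δz = 0.642/17 = 0.038 kg m⁻⁴
  105–128 m: Δρ/Δz = 0.310/23 = 0.013 kg m⁻⁴
  128–135 m: Δρ/Δz = 0.129/7 = 0.018 kg m⁻⁴
The largest gradient is in the 88–105 m interval — the pycnocline.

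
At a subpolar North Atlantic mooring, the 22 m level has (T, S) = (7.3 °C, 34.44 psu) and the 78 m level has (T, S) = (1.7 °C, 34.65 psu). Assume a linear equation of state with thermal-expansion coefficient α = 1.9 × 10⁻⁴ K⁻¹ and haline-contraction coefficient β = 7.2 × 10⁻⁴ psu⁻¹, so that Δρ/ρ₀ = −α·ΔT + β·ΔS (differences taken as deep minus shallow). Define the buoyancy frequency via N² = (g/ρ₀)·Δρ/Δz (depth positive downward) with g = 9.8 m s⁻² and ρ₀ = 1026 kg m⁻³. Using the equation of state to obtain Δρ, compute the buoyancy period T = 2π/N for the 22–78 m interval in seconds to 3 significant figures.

ΔT = -5.6 K, ΔS = +0.21 psu (deep − shallow).
Δρ/ρ₀ = −αΔT + βΔS = 1.064 × 10⁻³ + 1.512 × 10⁻⁴ = 1.2152 × 10⁻³, so Δρ ≈ 1.247 kg m⁻³.
N² = (g/ρ₀)·Δρ/Δz = g·(Δρ/ρ₀)/Δz = 9.8 × 1.2152 × 10⁻³ / 56 = 2.1266 × 10⁻⁴ s⁻².
N = √(2.1266 × 10⁻⁴) = 0.014583 rad s⁻¹ → T = 2π/N = 430.86 s ≈ 431 s.

431 s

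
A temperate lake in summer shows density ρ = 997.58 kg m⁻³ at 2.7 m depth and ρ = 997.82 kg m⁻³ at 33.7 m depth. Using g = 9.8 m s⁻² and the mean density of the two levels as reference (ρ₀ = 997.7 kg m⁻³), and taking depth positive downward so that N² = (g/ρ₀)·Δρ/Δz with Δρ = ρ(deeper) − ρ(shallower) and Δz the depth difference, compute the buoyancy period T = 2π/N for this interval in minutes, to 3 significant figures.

12.0 min

Δρ = 997.82 − 997.58 = 0.24 kg m⁻³ over Δz = 33.7 − 2.7 = 31 m.
N² = (9.8/997.7) × (0.24/31) = 7.6046 × 10⁻⁵ s⁻².
N = √(7.6046 × 10⁻⁵) = 8.7204 × 10⁻³ rad s⁻¹, so T = 2π/N = 720.52 s = 12.009 min ≈ 12.0 min.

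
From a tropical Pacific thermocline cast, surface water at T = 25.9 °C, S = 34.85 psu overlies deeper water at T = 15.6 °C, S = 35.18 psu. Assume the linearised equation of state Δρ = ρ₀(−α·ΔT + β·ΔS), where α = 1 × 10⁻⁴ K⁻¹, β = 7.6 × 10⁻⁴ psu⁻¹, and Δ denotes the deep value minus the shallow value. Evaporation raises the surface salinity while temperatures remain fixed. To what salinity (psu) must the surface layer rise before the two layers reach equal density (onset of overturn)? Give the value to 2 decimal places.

36.54 psu

Neutral buoyancy requires −α(T_deep − T_surf) + β(S_deep − S_surf′) = 0.
S_surf′ = S_deep − (α/β)·ΔT = 35.18 − (1 × 10⁻⁴/7.6 × 10⁻⁴)·(-10.3) = 36.5353 psu.
Increase required: 36.5353 − 34.85 = 1.6853 psu.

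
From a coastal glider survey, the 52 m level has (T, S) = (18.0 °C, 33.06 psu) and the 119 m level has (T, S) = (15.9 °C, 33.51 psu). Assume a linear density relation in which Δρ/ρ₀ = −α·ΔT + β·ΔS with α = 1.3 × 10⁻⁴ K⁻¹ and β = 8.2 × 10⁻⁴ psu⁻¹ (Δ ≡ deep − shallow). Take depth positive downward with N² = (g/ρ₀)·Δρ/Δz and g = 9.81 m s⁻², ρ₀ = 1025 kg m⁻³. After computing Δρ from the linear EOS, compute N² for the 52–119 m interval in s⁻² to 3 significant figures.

9.40 × 10⁻⁵ s⁻²

ΔT = -2.1 K, ΔS = +0.45 psu (deep − shallow).
Δρ/ρ₀ = −αΔT + βΔS = 2.73 × 10⁻⁴ + 3.69 × 10⁻⁴ = 6.42 × 10⁻⁴, so Δρ ≈ 0.6581 kg m⁻³.
N² = (g/ρ₀)·Δρ/Δz = g·(Δρ/ρ₀)/Δz = 9.81 × 6.42 × 10⁻⁴ / 67 = 9.4000 × 10⁻⁵ s⁻² ≈ 9.40 × 10⁻⁵ s⁻².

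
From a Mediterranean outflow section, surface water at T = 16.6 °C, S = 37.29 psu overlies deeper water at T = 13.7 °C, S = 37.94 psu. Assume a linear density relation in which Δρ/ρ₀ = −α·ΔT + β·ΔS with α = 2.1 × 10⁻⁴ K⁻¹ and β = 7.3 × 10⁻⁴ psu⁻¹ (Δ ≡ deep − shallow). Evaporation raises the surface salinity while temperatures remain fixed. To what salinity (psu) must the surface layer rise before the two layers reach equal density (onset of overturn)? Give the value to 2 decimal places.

Neutral buoyancy requires −α(T_deep − T_surf) + β(S_deep − S_surf′) = 0.
S_surf′ = S_deep − (α/β)·ΔT = 37.94 − (2.1 × 10⁻⁴/7.3 × 10⁻⁴)·(-2.9) = 38.7742 psu.
Increase required: 38.7742 − 37.29 = 1.4842 psu.

38.77 psu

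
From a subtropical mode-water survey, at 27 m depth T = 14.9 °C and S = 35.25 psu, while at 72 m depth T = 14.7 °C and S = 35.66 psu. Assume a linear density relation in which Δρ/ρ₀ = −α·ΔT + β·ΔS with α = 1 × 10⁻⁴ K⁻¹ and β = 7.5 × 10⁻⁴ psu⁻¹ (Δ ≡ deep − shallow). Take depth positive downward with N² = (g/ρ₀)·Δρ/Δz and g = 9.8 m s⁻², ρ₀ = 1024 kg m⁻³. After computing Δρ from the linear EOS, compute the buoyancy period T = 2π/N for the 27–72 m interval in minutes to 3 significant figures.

ΔT = -0.2 K, ΔS = +0.41 psu (deep − shallow).
Δρ/ρ₀ = −αΔT + βΔS = 2.00 × 10⁻⁵ + 3.075 × 10⁻⁴ = 3.275 × 10⁻⁴, so Δρ ≈ 0.3354 kg m⁻³.
N² = (g/ρ₀)·Δρ/Δz = g·(Δρ/ρ₀)/Δz = 9.8 × 3.275 × 10⁻⁴ / 45 = 7.1322 × 10⁻⁵ s⁻².
N = √(7.1322 × 10⁻⁵) = 8.4452 × 10⁻³ rad s⁻¹ → T = 2π/N = 743.99 s = 12.400 min ≈ 12.4 min.

12.4 min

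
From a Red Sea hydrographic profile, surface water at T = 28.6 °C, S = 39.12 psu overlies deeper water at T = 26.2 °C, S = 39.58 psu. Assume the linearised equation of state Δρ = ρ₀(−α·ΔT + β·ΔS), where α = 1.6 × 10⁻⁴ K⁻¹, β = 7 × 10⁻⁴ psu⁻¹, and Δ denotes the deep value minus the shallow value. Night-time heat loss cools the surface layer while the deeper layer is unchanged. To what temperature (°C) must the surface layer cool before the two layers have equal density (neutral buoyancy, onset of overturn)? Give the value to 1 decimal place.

Neutral buoyancy requires Δρ = 0, i.e. −α(T_deep − T_surf′) + β(S_deep − S_surf) = 0.
T_surf′ = T_deep − (β/α)·ΔS = 26.2 − (7 × 10⁻⁴/1.6 × 10⁻⁴)·(+0.46) = 24.188 °C.
Cooling required: 28.6 − (24.188) = 4.412 °C.

24.2 °C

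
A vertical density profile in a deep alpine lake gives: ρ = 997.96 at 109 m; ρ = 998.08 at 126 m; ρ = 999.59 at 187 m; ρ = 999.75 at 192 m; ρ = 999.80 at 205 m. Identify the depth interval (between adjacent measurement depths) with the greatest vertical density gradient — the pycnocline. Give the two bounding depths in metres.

Compute the density gradient over each adjacent pair:
  109–126 m: Δρ/Δz = 0.12/17 = 7.1 × 10⁻³ kg m⁻⁴
  126–187 m: Δρ/Δz = 1.51/61 = 0.025 kg m⁻⁴
  187–192 m: Δρ/Δz = 0.16/5 = 0.032 kg m⁻⁴
  192–205 m: Δρ/Δz = 0.05/13 = 3.8 × 10⁻³ kg m⁻⁴
The largest gradient is in the 187–192 m interval — the pycnocline.

187–192 m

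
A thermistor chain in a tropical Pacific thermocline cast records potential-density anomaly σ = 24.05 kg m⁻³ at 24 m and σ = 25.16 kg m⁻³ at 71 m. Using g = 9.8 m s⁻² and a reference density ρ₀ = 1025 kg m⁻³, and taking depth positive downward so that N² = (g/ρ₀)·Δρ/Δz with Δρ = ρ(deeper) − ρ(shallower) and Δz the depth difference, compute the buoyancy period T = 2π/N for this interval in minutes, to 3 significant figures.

6.97 min

Δρ = 1025.16 − 1024.05 = 1.11 kg m⁻³ over Δz = 71 − 24 = 47 m.
N² = (9.8/1025) × (1.11/47) = 2.2580 × 10⁻⁴ s⁻².
N = √(2.2580 × 10⁻⁴) = 0.015027 rad s⁻¹, so T = 2π/N = 418.13 s = 6.9688 min ≈ 6.97 min.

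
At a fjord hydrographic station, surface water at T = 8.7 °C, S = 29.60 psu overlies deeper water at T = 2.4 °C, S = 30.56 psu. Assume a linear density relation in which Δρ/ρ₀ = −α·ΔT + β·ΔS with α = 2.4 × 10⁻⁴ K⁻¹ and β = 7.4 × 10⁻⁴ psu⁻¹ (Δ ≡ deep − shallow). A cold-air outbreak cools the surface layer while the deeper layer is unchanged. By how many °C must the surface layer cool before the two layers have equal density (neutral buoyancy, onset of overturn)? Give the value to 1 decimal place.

9.3 °C

Neutral buoyancy requires Δρ = 0, i.e. −α(T_deep − T_surf′) + β(S_deep − S_surf) = 0.
T_surf′ = T_deep − (β/α)·ΔS = 2.4 − (7.4 × 10⁻⁴/2.4 × 10⁻⁴)·(+0.96) = -0.560 °C.
Cooling required: 8.7 − (-0.560) = 9.260 °C.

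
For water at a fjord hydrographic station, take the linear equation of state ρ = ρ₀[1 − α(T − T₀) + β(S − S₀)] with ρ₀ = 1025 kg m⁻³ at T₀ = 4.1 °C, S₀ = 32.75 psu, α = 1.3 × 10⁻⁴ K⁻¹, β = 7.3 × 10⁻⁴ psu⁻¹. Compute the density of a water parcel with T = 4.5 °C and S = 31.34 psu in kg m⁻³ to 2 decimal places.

T − T₀ = +0.4 K, S − S₀ = -1.41 psu.
Bracket = 1 − α·(+0.4) + β·(-1.41) = 1 + (-1.0813 × 10⁻³) = 0.9989187.
ρ = 1025 × 0.9989187 = 1023.89 kg m⁻³.

1023.89 kg m⁻³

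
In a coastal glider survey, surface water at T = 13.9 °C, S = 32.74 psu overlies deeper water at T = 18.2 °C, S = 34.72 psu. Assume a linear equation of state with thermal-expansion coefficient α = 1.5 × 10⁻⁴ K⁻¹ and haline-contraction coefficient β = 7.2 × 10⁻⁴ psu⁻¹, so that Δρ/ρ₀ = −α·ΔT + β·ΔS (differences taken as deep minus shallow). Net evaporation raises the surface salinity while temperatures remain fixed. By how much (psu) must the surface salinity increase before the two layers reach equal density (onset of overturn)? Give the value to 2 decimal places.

Neutral buoyancy requires −α(T_deep − T_surf) + β(S_deep − S_surf′) = 0.
S_surf′ = S_deep − (α/β)·ΔT = 34.72 − (1.5 × 10⁻⁴/7.2 × 10⁻⁴)·(+4.3) = 33.8242 psu.
Increase required: 33.8242 − 32.74 = 1.0842 psu.

1.08 psu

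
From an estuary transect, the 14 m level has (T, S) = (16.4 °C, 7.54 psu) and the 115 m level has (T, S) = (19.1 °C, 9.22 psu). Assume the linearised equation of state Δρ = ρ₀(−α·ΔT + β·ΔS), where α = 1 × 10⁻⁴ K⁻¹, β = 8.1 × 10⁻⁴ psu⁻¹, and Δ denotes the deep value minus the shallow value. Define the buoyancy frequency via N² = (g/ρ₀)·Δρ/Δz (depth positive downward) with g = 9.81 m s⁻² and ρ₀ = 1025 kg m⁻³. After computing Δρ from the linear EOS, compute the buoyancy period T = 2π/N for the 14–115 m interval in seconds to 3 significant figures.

ΔT = +2.7 K, ΔS = +1.68 psu (deep − shallow).
Δρ/ρ₀ = −αΔT + βΔS = -2.70 × 10⁻⁴ + 1.3608 × 10⁻³ = 1.0908 × 10⁻³, so Δρ ≈ 1.118 kg m⁻³.
N² = (g/ρ₀)·Δρ/Δz = g·(Δρ/ρ₀)/Δz = 9.81 × 1.0908 × 10⁻³ / 101 = 1.0595 × 10⁻⁴ s⁻².
N = √(1.0595 × 10⁻⁴) = 0.010293 rad s⁻¹ → T = 2π/N = 610.43 s ≈ 610 s.

610 s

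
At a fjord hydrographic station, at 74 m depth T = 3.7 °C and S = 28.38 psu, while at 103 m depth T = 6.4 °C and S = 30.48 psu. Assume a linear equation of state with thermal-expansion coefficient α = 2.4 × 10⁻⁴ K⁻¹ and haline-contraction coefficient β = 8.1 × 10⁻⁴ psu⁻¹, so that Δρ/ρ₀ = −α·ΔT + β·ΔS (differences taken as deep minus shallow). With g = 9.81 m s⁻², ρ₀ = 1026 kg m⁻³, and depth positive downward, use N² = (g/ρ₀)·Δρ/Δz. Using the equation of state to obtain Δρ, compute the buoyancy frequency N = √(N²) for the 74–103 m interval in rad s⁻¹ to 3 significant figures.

0.0189 rad s⁻¹

ΔT = +2.7 K, ΔS = +2.10 psu (deep − shallow).
Δρ/ρ₀ = −αΔT + βΔS = -6.48 × 10⁻⁴ + 1.701 × 10⁻³ = 1.053 × 10⁻³, so Δρ ≈ 1.080 kg m⁻³.
N² = (g/ρ₀)·Δρ/Δz = g·(Δρ/ρ₀)/Δz = 9.81 × 1.053 × 10⁻³ / 29 = 3.5620 × 10⁻⁴ s⁻².
N = √(3.5620 × 10⁻⁴) = 0.018873 rad s⁻¹ ≈ 0.0189 rad s⁻¹.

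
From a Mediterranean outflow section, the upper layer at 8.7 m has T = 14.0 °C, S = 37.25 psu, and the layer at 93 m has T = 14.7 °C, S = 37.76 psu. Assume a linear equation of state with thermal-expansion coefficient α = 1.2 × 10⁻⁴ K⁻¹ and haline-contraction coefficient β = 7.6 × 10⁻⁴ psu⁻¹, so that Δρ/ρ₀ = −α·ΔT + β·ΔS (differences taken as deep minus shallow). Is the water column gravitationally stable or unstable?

ΔT = 14.7 − 14.0 = +0.7 K and ΔS = 37.76 − 37.25 = +0.51 psu (deep − shallow).
−αΔT = -8.40 × 10⁻⁵; βΔS = 3.876 × 10⁻⁴; sum Δρ/ρ₀ = 3.036 × 10⁻⁴.
Δρ/ρ₀ > 0, so Δρ > 0: deeper water is denser → statically stable.

stable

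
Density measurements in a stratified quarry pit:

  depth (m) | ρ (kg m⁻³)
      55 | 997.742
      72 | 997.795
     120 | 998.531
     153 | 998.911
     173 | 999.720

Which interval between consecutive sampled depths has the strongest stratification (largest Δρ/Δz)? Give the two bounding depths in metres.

Compute the density gradient over each adjacent pair:
  55–72 m: Δρ/Δz = 0.053/17 = 3.1 × 10⁻³ kg m⁻⁴
  72–120 m: Δρ/Δz = 0.736/48 = 0.015 kg m⁻⁴
  120–153 m: Δρ/Δz = 0.380/33 = 0.012 kg m⁻⁴
  153–173 m: Δρ/Δz = 0.809/20 = 0.040 kg m⁻⁴
The largest gradient is in the 153–173 m interval — the pycnocline.

153–173 m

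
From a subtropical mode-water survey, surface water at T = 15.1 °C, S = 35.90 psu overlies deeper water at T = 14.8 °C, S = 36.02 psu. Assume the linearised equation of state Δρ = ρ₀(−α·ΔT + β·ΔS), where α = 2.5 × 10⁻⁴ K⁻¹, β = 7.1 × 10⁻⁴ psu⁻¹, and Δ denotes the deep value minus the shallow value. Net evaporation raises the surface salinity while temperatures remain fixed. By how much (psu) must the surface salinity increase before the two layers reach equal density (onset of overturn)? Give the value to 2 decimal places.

0.23 psu

Neutral buoyancy requires −α(T_deep − T_surf) + β(S_deep − S_surf′) = 0.
S_surf′ = S_deep − (α/β)·ΔT = 36.02 − (2.5 × 10⁻⁴/7.1 × 10⁻⁴)·(-0.3) = 36.1256 psu.
Increase required: 36.1256 − 35.90 = 0.2256 psu.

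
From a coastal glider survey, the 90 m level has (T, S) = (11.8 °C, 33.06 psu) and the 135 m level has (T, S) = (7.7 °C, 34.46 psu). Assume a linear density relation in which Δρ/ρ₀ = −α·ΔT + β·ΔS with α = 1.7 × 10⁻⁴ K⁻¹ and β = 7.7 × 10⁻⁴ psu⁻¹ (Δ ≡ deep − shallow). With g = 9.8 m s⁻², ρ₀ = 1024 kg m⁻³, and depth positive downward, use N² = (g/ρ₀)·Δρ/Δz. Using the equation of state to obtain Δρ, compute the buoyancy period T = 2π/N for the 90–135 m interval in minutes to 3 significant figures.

ΔT = -4.1 K, ΔS = +1.40 psu (deep − shallow).
Δρ/ρ₀ = −αΔT + βΔS = 6.97 × 10⁻⁴ + 1.078 × 10⁻³ = 1.775 × 10⁻³, so Δρ ≈ 1.818 kg m⁻³.
N² = (g/ρ₀)·Δρ/Δz = g·(Δρ/ρ₀)/Δz = 9.8 × 1.775 × 10⁻³ / 45 = 3.8656 × 10⁻⁴ s⁻².
N = √(3.8656 × 10⁻⁴) = 0.019661 rad s⁻¹ → T = 2π/N = 319.58 s = 5.3263 min ≈ 5.33 min.

5.33 min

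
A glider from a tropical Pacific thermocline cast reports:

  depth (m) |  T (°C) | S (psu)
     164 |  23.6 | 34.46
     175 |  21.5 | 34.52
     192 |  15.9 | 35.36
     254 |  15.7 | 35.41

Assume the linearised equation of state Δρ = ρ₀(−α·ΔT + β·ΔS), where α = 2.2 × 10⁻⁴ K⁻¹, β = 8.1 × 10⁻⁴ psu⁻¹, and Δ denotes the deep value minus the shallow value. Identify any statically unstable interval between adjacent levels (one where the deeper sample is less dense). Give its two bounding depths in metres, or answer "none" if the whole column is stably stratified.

none

Evaluate Δρ/ρ₀ = −αΔT + βΔS across each adjacent pair:
  164–175 m: −αΔT+βΔS = −(2.2 × 10⁻⁴)(-2.1)+(8.1 × 10⁻⁴)(+0.06) = 5.1 × 10⁻⁴ → stable
  175–192 m: −αΔT+βΔS = −(2.2 × 10⁻⁴)(-5.6)+(8.1 × 10⁻⁴)(+0.84) = 1.9 × 10⁻³ → stable
  192–254 m: −αΔT+βΔS = −(2.2 × 10⁻⁴)(-0.2)+(8.1 × 10⁻⁴)(+0.05) = 8.5 × 10⁻⁵ → stable
Every interval has Δρ > 0: the column is stably stratified throughout.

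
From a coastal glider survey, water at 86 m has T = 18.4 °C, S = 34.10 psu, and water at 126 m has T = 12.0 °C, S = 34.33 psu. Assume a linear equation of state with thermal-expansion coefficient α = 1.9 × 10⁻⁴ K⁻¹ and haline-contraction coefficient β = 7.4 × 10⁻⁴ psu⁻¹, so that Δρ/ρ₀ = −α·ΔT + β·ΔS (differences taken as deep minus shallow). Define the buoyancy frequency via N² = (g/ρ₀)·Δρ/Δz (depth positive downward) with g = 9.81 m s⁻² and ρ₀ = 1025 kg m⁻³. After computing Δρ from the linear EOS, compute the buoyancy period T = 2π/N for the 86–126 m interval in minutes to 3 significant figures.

ΔT = -6.4 K, ΔS = +0.23 psu (deep − shallow).
Δρ/ρ₀ = −αΔT + βΔS = 1.216 × 10⁻³ + 1.702 × 10⁻⁴ = 1.3862 × 10⁻³, so Δρ ≈ 1.421 kg m⁻³.
N² = (g/ρ₀)·Δρ/Δz = g·(Δρ/ρ₀)/Δz = 9.81 × 1.3862 × 10⁻³ / 40 = 3.3997 × 10⁻⁴ s⁻².
N = √(3.3997 × 10⁻⁴) = 0.018438 rad s⁻¹ → T = 2π/N = 340.77 s = 5.6795 min ≈ 5.68 min.

5.68 min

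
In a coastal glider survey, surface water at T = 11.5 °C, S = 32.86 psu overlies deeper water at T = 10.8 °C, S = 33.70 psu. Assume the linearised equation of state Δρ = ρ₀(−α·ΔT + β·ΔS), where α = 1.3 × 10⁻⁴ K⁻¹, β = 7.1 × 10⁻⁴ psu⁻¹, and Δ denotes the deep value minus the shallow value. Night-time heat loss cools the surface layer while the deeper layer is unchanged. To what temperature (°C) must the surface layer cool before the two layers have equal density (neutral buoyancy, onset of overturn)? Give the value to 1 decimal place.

6.2 °C

Neutral buoyancy requires Δρ = 0, i.e. −α(T_deep − T_surf′) + β(S_deep − S_surf) = 0.
T_surf′ = T_deep − (β/α)·ΔS = 10.8 − (7.1 × 10⁻⁴/1.3 × 10⁻⁴)·(+0.84) = 6.212 °C.
Cooling required: 11.5 − (6.212) = 5.288 °C.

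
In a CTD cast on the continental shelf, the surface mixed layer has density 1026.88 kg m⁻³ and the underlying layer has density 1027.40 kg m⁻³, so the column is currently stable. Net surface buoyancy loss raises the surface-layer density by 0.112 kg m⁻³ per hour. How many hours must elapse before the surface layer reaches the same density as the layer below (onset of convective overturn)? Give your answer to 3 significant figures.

Density deficit of the surface layer: 1027.40 − 1026.88 = 0.52 kg m⁻³.
Required change = 0.52 / 0.112 = 4.64 hours.

4.64 hours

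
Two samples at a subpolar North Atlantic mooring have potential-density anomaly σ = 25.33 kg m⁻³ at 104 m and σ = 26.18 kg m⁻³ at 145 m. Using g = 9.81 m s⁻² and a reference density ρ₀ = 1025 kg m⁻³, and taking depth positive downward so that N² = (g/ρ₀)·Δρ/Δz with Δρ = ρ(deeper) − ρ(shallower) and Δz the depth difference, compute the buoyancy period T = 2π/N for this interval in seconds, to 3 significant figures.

Δρ = 1026.18 − 1025.33 = 0.85 kg m⁻³ over Δz = 145 − 104 = 41 m.
N² = (9.81/1025) × (0.85/41) = 1.9842 × 10⁻⁴ s⁻².
N = √(1.9842 × 10⁻⁴) = 0.014086 rad s⁻¹, so T = 2π/N = 446.06 s ≈ 446 s.

446 s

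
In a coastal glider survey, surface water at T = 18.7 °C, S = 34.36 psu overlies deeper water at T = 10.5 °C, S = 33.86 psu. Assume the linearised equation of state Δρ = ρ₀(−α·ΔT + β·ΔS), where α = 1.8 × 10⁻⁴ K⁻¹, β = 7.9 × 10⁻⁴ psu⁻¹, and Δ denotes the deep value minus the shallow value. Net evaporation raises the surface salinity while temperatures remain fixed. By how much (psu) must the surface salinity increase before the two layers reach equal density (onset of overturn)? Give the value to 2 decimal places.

1.37 psu

Neutral buoyancy requires −α(T_deep − T_surf) + β(S_deep − S_surf′) = 0.
S_surf′ = S_deep − (α/β)·ΔT = 33.86 − (1.8 × 10⁻⁴/7.9 × 10⁻⁴)·(-8.2) = 35.7284 psu.
Increase required: 35.7284 − 34.36 = 1.3684 psu.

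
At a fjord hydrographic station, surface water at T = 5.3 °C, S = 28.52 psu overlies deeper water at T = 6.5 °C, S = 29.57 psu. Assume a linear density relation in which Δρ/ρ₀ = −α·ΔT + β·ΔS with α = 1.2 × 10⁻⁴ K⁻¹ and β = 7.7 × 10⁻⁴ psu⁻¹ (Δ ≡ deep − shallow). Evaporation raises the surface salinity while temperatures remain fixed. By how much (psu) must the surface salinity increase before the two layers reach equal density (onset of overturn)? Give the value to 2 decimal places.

Neutral buoyancy requires −α(T_deep − T_surf) + β(S_deep − S_surf′) = 0.
S_surf′ = S_deep − (α/β)·ΔT = 29.57 − (1.2 × 10⁻⁴/7.7 × 10⁻⁴)·(+1.2) = 29.3830 psu.
Increase required: 29.3830 − 28.52 = 0.8630 psu.

0.86 psu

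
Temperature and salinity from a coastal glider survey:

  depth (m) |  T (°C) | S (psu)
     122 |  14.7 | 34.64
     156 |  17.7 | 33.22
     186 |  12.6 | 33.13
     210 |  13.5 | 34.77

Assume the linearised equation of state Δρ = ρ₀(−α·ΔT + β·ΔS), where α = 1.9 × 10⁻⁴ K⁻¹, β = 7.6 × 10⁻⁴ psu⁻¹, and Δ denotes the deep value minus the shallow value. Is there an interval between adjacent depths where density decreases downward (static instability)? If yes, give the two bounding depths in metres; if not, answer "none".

122–156 m

Evaluate Δρ/ρ₀ = −αΔT + βΔS across each adjacent pair:
  122–156 m: −αΔT+βΔS = −(1.9 × 10⁻⁴)(+3.0)+(7.6 × 10⁻⁴)(-1.42) = -1.6 × 10⁻³ → UNSTABLE
  156–186 m: −αΔT+βΔS = −(1.9 × 10⁻⁴)(-5.1)+(7.6 × 10⁻⁴)(-0.09) = 9.0 × 10⁻⁴ → stable
  186–210 m: −αΔT+βΔS = −(1.9 × 10⁻⁴)(+0.9)+(7.6 × 10⁻⁴)(+1.64) = 1.1 × 10⁻³ → stable
The 122–156 m interval has Δρ < 0: lighter water underlies denser water.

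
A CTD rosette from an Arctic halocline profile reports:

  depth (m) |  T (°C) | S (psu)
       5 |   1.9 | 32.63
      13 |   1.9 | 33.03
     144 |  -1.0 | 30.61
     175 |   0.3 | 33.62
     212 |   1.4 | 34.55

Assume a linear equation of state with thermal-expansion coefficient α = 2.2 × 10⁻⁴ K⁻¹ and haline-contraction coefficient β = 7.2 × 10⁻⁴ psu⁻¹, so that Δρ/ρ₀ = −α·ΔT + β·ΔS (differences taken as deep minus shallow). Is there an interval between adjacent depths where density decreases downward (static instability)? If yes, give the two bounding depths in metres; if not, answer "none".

13–144 m

Evaluate Δρ/ρ₀ = −αΔT + βΔS across each adjacent pair:
  5–13 m: −αΔT+βΔS = −(2.2 × 10⁻⁴)(+0.0)+(7.2 × 10⁻⁴)(+0.40) = 2.9 × 10⁻⁴ → stable
  13–144 m: −αΔT+βΔS = −(2.2 × 10⁻⁴)(-2.9)+(7.2 × 10⁻⁴)(-2.42) = -1.1 × 10⁻³ → UNSTABLE
  144–175 m: −αΔT+βΔS = −(2.2 × 10⁻⁴)(+1.3)+(7.2 × 10⁻⁴)(+3.01) = 1.9 × 10⁻³ → stable
  175–212 m: −αΔT+βΔS = −(2.2 × 10⁻⁴)(+1.1)+(7.2 × 10⁻⁴)(+0.93) = 4.3 × 10⁻⁴ → stable
The 13–144 m interval has Δρ < 0: lighter water underlies denser water.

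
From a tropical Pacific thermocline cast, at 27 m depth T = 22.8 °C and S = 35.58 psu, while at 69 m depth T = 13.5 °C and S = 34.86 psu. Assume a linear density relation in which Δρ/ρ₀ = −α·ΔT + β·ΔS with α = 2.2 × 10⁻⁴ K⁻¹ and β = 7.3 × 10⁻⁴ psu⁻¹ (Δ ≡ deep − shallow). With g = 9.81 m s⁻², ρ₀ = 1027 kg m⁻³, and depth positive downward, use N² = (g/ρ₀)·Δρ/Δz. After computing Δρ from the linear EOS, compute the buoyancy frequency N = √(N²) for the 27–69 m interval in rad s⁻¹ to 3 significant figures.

0.0188 rad s⁻¹

ΔT = -9.3 K, ΔS = -0.72 psu (deep − shallow).
Δρ/ρ₀ = −αΔT + βΔS = 2.046 × 10⁻³ − 5.256 × 10⁻⁴ = 1.5204 × 10⁻³, so Δρ ≈ 1.561 kg m⁻³.
N² = (g/ρ₀)·Δρ/Δz = g·(Δρ/ρ₀)/Δz = 9.81 × 1.5204 × 10⁻³ / 42 = 3.5512 × 10⁻⁴ s⁻².
N = √(3.5512 × 10⁻⁴) = 0.018845 rad s⁻¹ ≈ 0.0188 rad s⁻¹.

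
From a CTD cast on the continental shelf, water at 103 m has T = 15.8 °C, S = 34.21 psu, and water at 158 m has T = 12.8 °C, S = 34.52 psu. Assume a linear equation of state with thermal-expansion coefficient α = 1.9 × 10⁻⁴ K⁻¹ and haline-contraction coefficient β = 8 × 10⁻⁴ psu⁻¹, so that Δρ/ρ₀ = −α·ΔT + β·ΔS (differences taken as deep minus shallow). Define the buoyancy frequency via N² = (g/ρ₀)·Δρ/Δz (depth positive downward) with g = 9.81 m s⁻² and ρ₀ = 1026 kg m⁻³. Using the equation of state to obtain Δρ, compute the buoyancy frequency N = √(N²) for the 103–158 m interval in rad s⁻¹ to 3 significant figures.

0.0121 rad s⁻¹

ΔT = -3.0 K, ΔS = +0.31 psu (deep − shallow).
Δρ/ρ₀ = −αΔT + βΔS = 5.70 × 10⁻⁴ + 2.48 × 10⁻⁴ = 8.18 × 10⁻⁴, so Δρ ≈ 0.8393 kg m⁻³.
N² = (g/ρ₀)·Δρ/Δz = g·(Δρ/ρ₀)/Δz = 9.81 × 8.18 × 10⁻⁴ / 55 = 1.4590 × 10⁻⁴ s⁻².
N = √(1.4590 × 10⁻⁴) = 0.012079 rad s⁻¹ ≈ 0.0121 rad s⁻¹.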